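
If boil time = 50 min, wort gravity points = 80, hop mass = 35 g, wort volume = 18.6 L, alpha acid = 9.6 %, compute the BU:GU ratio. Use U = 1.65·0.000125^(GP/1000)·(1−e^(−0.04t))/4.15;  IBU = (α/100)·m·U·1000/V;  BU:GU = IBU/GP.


U = 1.65·0.000125^(80/1000)·(1−e^(−0.04·50))/4.15 = 0.1675
IBU = (9.6/100)·35·0.1675·1000/18.6 = 30.2596
BU:GU = 30.2596/80

0.3782


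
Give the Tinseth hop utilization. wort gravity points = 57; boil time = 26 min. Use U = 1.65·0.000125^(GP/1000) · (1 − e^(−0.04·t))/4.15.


bigness = 1.65·0.000125^(57/1000) = 0.9886
boil_factor = (1 − e^(−0.04·26))/4.15 = 0.1558
U = 0.9886 · 0.1558

0.1540


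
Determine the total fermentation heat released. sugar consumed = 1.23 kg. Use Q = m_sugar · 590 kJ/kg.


Q = 1.23 · 590

725.7000 kJ


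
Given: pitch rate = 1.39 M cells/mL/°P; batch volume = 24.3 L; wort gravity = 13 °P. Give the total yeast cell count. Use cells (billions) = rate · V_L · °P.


cells = 1.39 · 24.3 · 13

439.1010 billion cells


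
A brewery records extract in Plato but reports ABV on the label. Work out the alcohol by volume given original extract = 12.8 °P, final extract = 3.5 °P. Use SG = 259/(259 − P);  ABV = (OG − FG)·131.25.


OG = 259/(259 − 12.8) = 1.0520
FG = 259/(259 − 3.5) = 1.0137
ABV = (1.0520 − 1.0137)·131.25

5.0258 % ABV


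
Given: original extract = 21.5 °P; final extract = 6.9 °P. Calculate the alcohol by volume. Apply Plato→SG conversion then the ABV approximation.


SG = 259/(259 − P);  ABV = (OG − FG)·131.25
OG = 259/(259 − 21.5) = 1.0905
FG = 259/(259 − 6.9) = 1.0274
ABV = (1.0905 − 1.0274)·131.25

8.2893 % ABV


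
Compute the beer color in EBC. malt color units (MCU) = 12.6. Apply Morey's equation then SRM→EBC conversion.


SRM = 1.4922·MCU^0.6859;  EBC = SRM·1.97
SRM = 1.4922·12.6^0.6859 = 8.4834
EBC = 8.4834·1.97

16.7123 EBC


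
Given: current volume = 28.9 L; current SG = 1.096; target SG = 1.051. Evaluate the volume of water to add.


V_water = V·((SG_curr − 1)/(SG_target − 1) − 1)
V_water = 28.9·((1.096 − 1)/(1.051 − 1) − 1)

25.5000 L


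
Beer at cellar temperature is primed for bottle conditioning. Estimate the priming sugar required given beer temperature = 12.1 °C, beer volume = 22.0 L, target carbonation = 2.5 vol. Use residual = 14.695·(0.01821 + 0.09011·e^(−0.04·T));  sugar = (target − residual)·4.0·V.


residual = 14.695·(0.01821 + 0.09011·e^(−0.04·12.1)) = 1.0837
sugar = (2.5 − 1.0837)·4.0·22.0

124.6346 g


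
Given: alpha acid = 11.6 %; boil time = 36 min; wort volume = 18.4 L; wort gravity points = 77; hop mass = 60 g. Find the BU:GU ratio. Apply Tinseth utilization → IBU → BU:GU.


U = 1.65·0.000125^(GP/1000)·(1−e^(−0.04t))/4.15;  IBU = (α/100)·m·U·1000/V;  BU:GU = IBU/GP
U = 1.65·0.000125^(77/1000)·(1−e^(−0.04·36))/4.15 = 0.1519
IBU = (11.6/100)·60·0.1519·1000/18.4 = 57.4454
BU:GU = 57.4454/77

0.7460


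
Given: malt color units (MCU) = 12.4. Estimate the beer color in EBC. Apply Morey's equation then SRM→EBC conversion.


SRM = 1.4922·MCU^0.6859;  EBC = SRM·1.97
SRM = 1.4922·12.4^0.6859 = 8.3908
EBC = 8.3908·1.97

16.5299 EBC


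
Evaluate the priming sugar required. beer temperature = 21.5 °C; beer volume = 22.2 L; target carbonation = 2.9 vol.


residual = 14.695·(0.01821 + 0.09011·e^(−0.04·T));  sugar = (target − residual)·4.0·V
residual = 14.695·(0.01821 + 0.09011·e^(−0.04·21.5)) = 0.8279
sugar = (2.9 − 0.8279)·4.0·22.2

183.9996 g


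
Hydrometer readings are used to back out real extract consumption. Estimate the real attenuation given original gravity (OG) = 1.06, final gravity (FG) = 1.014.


AA = (OG−FG)/(OG−1)·100;  RA = AA·0.8192
AA = (1.06 − 1.014)/(1.06 − 1)·100 = 76.6667
RA = 76.6667·0.8192

62.8053 %


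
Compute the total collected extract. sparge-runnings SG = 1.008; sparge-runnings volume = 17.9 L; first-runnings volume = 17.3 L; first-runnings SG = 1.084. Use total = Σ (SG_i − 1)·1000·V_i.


first = (1.084 − 1)·1000·17.3 = 1453.2000
sparge = (1.008 − 1)·1000·17.9 = 143.2000
total = 1453.2000 + 143.2000

1596.4000 gravity·L


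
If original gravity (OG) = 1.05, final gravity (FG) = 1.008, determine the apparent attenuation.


AA = (OG − FG)/(OG − 1) · 100
AA = (1.05 − 1.008)/(1.05 − 1) · 100

84.0000 %


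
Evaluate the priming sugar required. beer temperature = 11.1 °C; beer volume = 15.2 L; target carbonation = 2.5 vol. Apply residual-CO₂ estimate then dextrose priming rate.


residual = 14.695·(0.01821 + 0.09011·e^(−0.04·T));  sugar = (target − residual)·4.0·V
residual = 14.695·(0.01821 + 0.09011·e^(−0.04·11.1)) = 1.1170
sugar = (2.5 − 1.1170)·4.0·15.2

84.0862 g


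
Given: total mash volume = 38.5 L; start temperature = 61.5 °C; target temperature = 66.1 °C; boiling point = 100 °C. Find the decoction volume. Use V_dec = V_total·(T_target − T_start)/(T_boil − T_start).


V_dec = 38.5·(66.1 − 61.5)/(100 − 61.5)

4.6000 L


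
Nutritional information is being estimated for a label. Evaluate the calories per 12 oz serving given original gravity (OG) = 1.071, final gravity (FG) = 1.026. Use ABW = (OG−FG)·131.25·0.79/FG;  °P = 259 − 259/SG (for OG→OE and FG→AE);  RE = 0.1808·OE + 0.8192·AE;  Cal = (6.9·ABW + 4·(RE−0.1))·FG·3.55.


ABW = (1.071 − 1.026)·131.25·0.79/1.026 = 4.5477
OE = 259 − 259/1.071 = 17.1699 °P
AE = 259 − 259/1.026 = 6.5634 °P
RE = 0.1808·17.1699 + 0.8192·6.5634 = 8.4810 °P
Cal = (6.9·4.5477 + 4·(8.4810−0.1))·1.026·3.55

236.3969 kcal


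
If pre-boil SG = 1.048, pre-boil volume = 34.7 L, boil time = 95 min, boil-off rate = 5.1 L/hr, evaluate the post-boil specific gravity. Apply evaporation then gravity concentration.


V_post = V_pre − rate·(t/60);  SG_post = 1 + (SG_pre−1)·V_pre/V_post
V_post = 34.7 − 5.1·(95/60) = 26.6250
SG_post = 1 + (1.048 − 1)·34.7/26.6250

1.0626


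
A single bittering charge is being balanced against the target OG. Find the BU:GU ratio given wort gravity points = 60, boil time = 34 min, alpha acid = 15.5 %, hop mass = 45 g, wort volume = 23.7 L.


U = 1.65·0.000125^(GP/1000)·(1−e^(−0.04t))/4.15;  IBU = (α/100)·m·U·1000/V;  BU:GU = IBU/GP
U = 1.65·0.000125^(60/1000)·(1−e^(−0.04·34))/4.15 = 0.1724
IBU = (15.5/100)·45·0.1724·1000/23.7 = 50.7263
BU:GU = 50.7263/60

0.8454


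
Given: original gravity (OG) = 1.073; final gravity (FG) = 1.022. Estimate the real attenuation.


AA = (OG−FG)/(OG−1)·100;  RA = AA·0.8192
AA = (1.073 − 1.022)/(1.073 − 1)·100 = 69.8630
RA = 69.8630·0.8192

57.2318 %


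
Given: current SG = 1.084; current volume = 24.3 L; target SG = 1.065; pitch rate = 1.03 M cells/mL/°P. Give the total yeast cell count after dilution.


V_w = V·((SG_c−1)/(SG_t−1)−1);  °P = 259 − 259/SG_t;  cells = rate·(V+V_w)·°P
V_w = 24.3·((1.084−1)/(1.065−1)−1) = 7.1031
V_final = 24.3 + 7.1031 = 31.4031
°P = 259 − 259/1.065 = 15.8075
cells = 1.03·31.4031·15.8075

511.2966 billion cells


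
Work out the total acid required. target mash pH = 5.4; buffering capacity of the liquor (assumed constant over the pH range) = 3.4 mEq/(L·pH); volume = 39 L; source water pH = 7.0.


acid = buffering capacity · (pH_source − pH_target) · V
acid = 3.4 · (7.0 − 5.4) · 39

212.1600 mEq


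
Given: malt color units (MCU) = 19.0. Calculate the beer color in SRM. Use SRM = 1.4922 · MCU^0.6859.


SRM = 1.4922 · 19.0^0.6859

11.2441 SRM


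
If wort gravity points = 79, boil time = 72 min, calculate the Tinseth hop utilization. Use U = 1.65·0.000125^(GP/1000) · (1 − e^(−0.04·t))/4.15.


bigness = 1.65·0.000125^(79/1000) = 0.8112
boil_factor = (1 − e^(−0.04·72))/4.15 = 0.2274
U = 0.8112 · 0.2274

0.1845


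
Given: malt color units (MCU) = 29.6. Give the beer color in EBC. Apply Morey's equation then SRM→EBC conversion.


SRM = 1.4922·MCU^0.6859;  EBC = SRM·1.97
SRM = 1.4922·29.6^0.6859 = 15.2400
EBC = 15.2400·1.97

30.0229 EBC


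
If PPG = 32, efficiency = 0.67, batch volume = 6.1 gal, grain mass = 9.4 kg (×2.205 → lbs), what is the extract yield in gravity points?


points = lbs × PPG × eff / vol
lbs = 9.4 × 2.205 = 20.7270
points = 20.7270 × 32 × 0.67 / 6.1

72.8503 points


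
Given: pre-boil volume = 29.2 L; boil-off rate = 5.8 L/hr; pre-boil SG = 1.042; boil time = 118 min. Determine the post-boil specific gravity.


V_post = V_pre − rate·(t/60);  SG_post = 1 + (SG_pre−1)·V_pre/V_post
V_post = 29.2 − 5.8·(118/60) = 17.7933
SG_post = 1 + (1.042 − 1)·29.2/17.7933

1.0689


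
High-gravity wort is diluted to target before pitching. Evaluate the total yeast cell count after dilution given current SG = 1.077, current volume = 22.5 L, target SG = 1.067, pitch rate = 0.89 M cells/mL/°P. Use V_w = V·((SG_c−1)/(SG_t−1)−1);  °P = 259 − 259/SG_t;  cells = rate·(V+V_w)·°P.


V_w = 22.5·((1.077−1)/(1.067−1)−1) = 3.3582
V_final = 22.5 + 3.3582 = 25.8582
°P = 259 − 259/1.067 = 16.2634
cells = 0.89·25.8582·16.2634

374.2817 billion cells


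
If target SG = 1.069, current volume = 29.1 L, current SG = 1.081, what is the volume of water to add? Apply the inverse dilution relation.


V_water = V·((SG_curr − 1)/(SG_target − 1) − 1)
V_water = 29.1·((1.081 − 1)/(1.069 − 1) − 1)

5.0609 L


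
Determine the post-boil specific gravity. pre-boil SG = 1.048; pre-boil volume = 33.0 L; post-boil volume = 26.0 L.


SG_post = 1 + (SG_pre − 1)·V_pre/V_post
pts_pre = (1.048 − 1)·1000 = 48.0000
pts_post = 48.0000·33.0/26.0 = 60.9231
SG_post = 1 + 60.9231/1000

1.0609


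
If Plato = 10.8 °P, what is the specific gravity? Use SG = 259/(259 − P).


SG = 259/(259 − 10.8)

1.0435


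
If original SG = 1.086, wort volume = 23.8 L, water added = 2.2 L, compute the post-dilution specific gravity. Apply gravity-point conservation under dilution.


SG_new = 1 + (SG_old − 1)·V_old/(V_old + V_water)
pts = (1.086 − 1)·1000·23.8/(23.8 + 2.2) = 78.7231
SG_new = 1 + 78.7231/1000

1.0787


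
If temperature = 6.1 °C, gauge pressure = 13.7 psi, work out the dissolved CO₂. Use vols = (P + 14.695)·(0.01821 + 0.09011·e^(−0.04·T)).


vols = (13.7 + 14.695)·(0.01821 + 0.09011·e^(−0.04·6.1))

2.5218 volumes


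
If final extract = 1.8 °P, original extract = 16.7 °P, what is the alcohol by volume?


SG = 259/(259 − P);  ABV = (OG − FG)·131.25
OG = 259/(259 − 16.7) = 1.0689
FG = 259/(259 − 1.8) = 1.0070
ABV = (1.0689 − 1.0070)·131.25

8.1276 % ABV


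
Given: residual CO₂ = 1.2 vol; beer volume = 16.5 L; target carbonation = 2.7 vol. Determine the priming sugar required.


sugar = (target − residual)·4.0·V
sugar = (2.7 − 1.2)·4.0·16.5

99.0000 g


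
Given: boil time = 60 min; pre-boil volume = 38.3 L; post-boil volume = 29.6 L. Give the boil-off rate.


rate = (V_pre − V_post) / (t_min/60)
rate = (38.3 − 29.6) / (60/60)

8.7000 L/hr


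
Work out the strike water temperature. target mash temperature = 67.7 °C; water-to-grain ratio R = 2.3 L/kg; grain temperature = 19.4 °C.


T_strike = (0.41/R)·(T_mash − T_grain) + T_mash
T_strike = (0.41/2.3)·(67.7 − 19.4) + 67.7

76.3100 °C


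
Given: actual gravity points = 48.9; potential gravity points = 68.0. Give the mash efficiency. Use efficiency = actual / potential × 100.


efficiency = 48.9 / 68.0 × 100

71.9118 %


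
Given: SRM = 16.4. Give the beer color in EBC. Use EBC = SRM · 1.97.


EBC = 16.4 · 1.97

32.3080 EBC


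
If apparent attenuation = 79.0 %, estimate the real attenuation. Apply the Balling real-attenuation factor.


RA = AA · 0.8192
RA = 79.0 · 0.8192

64.7168 %


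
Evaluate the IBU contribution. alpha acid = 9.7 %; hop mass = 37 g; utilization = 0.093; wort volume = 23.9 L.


IBU = (α/100)·mass·U·1000 / V
IBU = (9.7/100)·37·0.093·1000 / 23.9

13.9656 IBU


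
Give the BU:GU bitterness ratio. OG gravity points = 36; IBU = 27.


BU:GU = IBU / OG_points
BU:GU = 27 / 36

0.7500


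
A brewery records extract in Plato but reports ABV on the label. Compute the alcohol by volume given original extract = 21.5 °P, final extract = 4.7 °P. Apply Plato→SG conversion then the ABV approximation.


SG = 259/(259 − P);  ABV = (OG − FG)·131.25
OG = 259/(259 − 21.5) = 1.0905
FG = 259/(259 − 4.7) = 1.0185
ABV = (1.0905 − 1.0185)·131.25

9.4558 % ABV


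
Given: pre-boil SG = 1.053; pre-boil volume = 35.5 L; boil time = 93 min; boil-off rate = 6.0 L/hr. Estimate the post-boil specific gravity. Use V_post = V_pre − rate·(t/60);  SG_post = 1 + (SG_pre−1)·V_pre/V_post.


V_post = 35.5 − 6.0·(93/60) = 26.2000
SG_post = 1 + (1.053 − 1)·35.5/26.2000

1.0718


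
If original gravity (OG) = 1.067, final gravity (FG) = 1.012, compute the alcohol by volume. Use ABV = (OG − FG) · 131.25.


ABV = (1.067 − 1.012) · 131.25

7.2187 % ABV


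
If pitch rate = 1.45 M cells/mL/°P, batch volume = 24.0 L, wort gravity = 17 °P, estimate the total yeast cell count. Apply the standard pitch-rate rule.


cells (billions) = rate · V_L · °P
cells = 1.45 · 24.0 · 17

591.6000 billion cells


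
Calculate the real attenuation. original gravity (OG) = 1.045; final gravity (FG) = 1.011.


AA = (OG−FG)/(OG−1)·100;  RA = AA·0.8192
AA = (1.045 − 1.011)/(1.045 − 1)·100 = 75.5556
RA = 75.5556·0.8192

61.8951 %


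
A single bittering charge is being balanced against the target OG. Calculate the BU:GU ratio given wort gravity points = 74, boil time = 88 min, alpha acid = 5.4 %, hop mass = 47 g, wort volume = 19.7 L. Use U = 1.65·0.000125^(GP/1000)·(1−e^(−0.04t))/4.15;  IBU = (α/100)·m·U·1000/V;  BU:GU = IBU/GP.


U = 1.65·0.000125^(74/1000)·(1−e^(−0.04·88))/4.15 = 0.1984
IBU = (5.4/100)·47·0.1984·1000/19.7 = 25.5613
BU:GU = 25.5613/74

0.3454


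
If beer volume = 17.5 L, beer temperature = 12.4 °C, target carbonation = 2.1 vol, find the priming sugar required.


residual = 14.695·(0.01821 + 0.09011·e^(−0.04·T));  sugar = (target − residual)·4.0·V
residual = 14.695·(0.01821 + 0.09011·e^(−0.04·12.4)) = 1.0740
sugar = (2.1 − 1.0740)·4.0·17.5

71.8226 g


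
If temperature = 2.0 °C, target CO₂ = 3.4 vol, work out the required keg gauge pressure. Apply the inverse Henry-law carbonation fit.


psi = vols/(0.01821 + 0.09011·e^(−0.04·T)) − 14.695
psi = 3.4/(0.01821 + 0.09011·e^(−0.04·2.0)) − 14.695

18.8382 psi


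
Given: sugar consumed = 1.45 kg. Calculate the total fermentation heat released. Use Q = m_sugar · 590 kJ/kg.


Q = 1.45 · 590

855.5000 kJ


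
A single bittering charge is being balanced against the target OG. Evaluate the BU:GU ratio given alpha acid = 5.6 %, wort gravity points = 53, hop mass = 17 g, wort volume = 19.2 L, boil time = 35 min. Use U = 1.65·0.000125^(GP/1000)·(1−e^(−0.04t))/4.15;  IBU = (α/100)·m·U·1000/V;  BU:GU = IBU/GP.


U = 1.65·0.000125^(53/1000)·(1−e^(−0.04·35))/4.15 = 0.1860
IBU = (5.6/100)·17·0.1860·1000/19.2 = 9.2243
BU:GU = 9.2243/53

0.1740


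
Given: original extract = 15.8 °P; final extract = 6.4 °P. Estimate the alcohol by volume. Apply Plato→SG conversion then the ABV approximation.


SG = 259/(259 − P);  ABV = (OG − FG)·131.25
OG = 259/(259 − 15.8) = 1.0650
FG = 259/(259 − 6.4) = 1.0253
ABV = (1.0650 − 1.0253)·131.25

5.2015 % ABV


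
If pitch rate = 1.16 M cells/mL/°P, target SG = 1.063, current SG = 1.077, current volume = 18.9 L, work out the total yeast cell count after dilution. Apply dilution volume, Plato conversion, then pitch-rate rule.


V_w = V·((SG_c−1)/(SG_t−1)−1);  °P = 259 − 259/SG_t;  cells = rate·(V+V_w)·°P
V_w = 18.9·((1.077−1)/(1.063−1)−1) = 4.2000
V_final = 18.9 + 4.2000 = 23.1000
°P = 259 − 259/1.063 = 15.3500
cells = 1.16·23.1000·15.3500

411.3173 billion cells


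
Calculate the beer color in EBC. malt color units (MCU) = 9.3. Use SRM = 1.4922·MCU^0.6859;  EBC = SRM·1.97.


SRM = 1.4922·9.3^0.6859 = 6.8883
EBC = 6.8883·1.97

13.5699 EBC


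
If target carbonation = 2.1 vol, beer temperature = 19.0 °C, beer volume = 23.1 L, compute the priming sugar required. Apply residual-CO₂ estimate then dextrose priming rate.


residual = 14.695·(0.01821 + 0.09011·e^(−0.04·T));  sugar = (target − residual)·4.0·V
residual = 14.695·(0.01821 + 0.09011·e^(−0.04·19.0)) = 0.8869
sugar = (2.1 − 0.8869)·4.0·23.1

112.0938 g


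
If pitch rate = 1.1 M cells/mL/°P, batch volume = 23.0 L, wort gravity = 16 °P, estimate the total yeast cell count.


cells (billions) = rate · V_L · °P
cells = 1.1 · 23.0 · 16

404.8000 billion cells


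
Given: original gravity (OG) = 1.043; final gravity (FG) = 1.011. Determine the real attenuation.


AA = (OG−FG)/(OG−1)·100;  RA = AA·0.8192
AA = (1.043 − 1.011)/(1.043 − 1)·100 = 74.4186
RA = 74.4186·0.8192

60.9637 %


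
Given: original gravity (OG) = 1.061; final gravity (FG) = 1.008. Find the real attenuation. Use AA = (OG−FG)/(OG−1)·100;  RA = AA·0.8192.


AA = (1.061 − 1.008)/(1.061 − 1)·100 = 86.8852
RA = 86.8852·0.8192

71.1764 %


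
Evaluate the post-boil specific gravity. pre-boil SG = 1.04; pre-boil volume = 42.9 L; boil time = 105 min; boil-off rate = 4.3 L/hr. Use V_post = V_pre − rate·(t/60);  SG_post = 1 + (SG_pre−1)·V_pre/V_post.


V_post = 42.9 − 4.3·(105/60) = 35.3750
SG_post = 1 + (1.04 − 1)·42.9/35.3750

1.0485


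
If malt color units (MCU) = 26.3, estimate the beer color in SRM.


SRM = 1.4922 · MCU^0.6859
SRM = 1.4922 · 26.3^0.6859

14.0532 SRM


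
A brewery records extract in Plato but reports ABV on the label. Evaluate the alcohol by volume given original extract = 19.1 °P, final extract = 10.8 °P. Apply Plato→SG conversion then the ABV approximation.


SG = 259/(259 − P);  ABV = (OG − FG)·131.25
OG = 259/(259 − 19.1) = 1.0796
FG = 259/(259 − 10.8) = 1.0435
ABV = (1.0796 − 1.0435)·131.25

4.7385 % ABV


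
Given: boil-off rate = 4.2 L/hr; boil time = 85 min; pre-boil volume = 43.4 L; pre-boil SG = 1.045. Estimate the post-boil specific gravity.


V_post = V_pre − rate·(t/60);  SG_post = 1 + (SG_pre−1)·V_pre/V_post
V_post = 43.4 − 4.2·(85/60) = 37.4500
SG_post = 1 + (1.045 − 1)·43.4/37.4500

1.0521


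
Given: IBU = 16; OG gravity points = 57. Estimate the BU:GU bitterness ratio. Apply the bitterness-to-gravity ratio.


BU:GU = IBU / OG_points
BU:GU = 16 / 57

0.2807


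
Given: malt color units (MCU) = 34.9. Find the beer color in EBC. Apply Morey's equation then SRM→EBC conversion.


SRM = 1.4922·MCU^0.6859;  EBC = SRM·1.97
SRM = 1.4922·34.9^0.6859 = 17.0628
EBC = 17.0628·1.97

33.6138 EBC


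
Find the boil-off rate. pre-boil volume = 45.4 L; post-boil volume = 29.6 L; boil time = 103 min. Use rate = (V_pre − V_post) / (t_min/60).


rate = (45.4 − 29.6) / (103/60)

9.2039 L/hr


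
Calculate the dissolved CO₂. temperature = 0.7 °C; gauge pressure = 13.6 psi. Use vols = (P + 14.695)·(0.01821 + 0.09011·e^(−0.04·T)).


vols = (13.6 + 14.695)·(0.01821 + 0.09011·e^(−0.04·0.7))

2.9945 volumes


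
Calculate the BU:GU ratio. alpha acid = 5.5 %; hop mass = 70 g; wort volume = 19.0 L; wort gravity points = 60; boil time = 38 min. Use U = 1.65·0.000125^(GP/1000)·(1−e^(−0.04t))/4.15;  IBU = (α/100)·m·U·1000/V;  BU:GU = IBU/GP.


U = 1.65·0.000125^(60/1000)·(1−e^(−0.04·38))/4.15 = 0.1812
IBU = (5.5/100)·70·0.1812·1000/19.0 = 36.7087
BU:GU = 36.7087/60

0.6118


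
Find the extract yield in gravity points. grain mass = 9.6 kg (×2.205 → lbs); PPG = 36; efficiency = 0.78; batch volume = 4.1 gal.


points = lbs × PPG × eff / vol
lbs = 9.6 × 2.205 = 21.1680
points = 21.1680 × 36 × 0.78 / 4.1

144.9750 points


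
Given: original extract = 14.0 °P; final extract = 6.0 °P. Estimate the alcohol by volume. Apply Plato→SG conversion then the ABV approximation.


SG = 259/(259 − P);  ABV = (OG − FG)·131.25
OG = 259/(259 − 14.0) = 1.0571
FG = 259/(259 − 6.0) = 1.0237
ABV = (1.0571 − 1.0237)·131.25

4.3874 % ABV


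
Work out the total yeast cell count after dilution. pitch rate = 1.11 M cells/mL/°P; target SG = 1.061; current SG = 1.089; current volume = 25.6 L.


V_w = V·((SG_c−1)/(SG_t−1)−1);  °P = 259 − 259/SG_t;  cells = rate·(V+V_w)·°P
V_w = 25.6·((1.089−1)/(1.061−1)−1) = 11.7508
V_final = 25.6 + 11.7508 = 37.3508
°P = 259 − 259/1.061 = 14.8907
cells = 1.11·37.3508·14.8907

617.3584 billion cells


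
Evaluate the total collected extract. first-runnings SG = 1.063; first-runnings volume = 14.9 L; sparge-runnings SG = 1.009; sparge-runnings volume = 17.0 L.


total = Σ (SG_i − 1)·1000·V_i
first = (1.063 − 1)·1000·14.9 = 938.7000
sparge = (1.009 − 1)·1000·17.0 = 153.0000
total = 938.7000 + 153.0000

1091.7000 gravity·L


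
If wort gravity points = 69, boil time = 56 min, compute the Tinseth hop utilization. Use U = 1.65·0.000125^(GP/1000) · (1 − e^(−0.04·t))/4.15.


bigness = 1.65·0.000125^(69/1000) = 0.8875
boil_factor = (1 − e^(−0.04·56))/4.15 = 0.2153
U = 0.8875 · 0.2153

0.1911


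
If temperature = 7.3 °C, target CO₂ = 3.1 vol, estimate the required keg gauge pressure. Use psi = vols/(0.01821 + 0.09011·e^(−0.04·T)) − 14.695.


psi = 3.1/(0.01821 + 0.09011·e^(−0.04·7.3)) − 14.695

21.5618 psi


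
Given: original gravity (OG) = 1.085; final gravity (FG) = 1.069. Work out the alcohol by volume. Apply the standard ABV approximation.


ABV = (OG − FG) · 131.25
ABV = (1.085 − 1.069) · 131.25

2.1000 % ABV


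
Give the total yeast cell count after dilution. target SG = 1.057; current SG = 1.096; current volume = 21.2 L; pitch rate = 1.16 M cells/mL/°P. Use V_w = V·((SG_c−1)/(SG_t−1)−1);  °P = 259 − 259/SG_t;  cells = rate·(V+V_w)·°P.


V_w = 21.2·((1.096−1)/(1.057−1)−1) = 14.5053
V_final = 21.2 + 14.5053 = 35.7053
°P = 259 − 259/1.057 = 13.9669
cells = 1.16·35.7053·13.9669

578.4820 billion cells


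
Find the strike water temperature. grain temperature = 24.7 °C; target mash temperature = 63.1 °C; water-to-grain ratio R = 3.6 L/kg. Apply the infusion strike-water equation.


T_strike = (0.41/R)·(T_mash − T_grain) + T_mash
T_strike = (0.41/3.6)·(63.1 − 24.7) + 63.1

67.4733 °C


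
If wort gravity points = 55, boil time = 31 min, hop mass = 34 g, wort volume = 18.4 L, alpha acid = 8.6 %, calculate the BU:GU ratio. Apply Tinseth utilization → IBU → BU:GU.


U = 1.65·0.000125^(GP/1000)·(1−e^(−0.04t))/4.15;  IBU = (α/100)·m·U·1000/V;  BU:GU = IBU/GP
U = 1.65·0.000125^(55/1000)·(1−e^(−0.04·31))/4.15 = 0.1723
IBU = (8.6/100)·34·0.1723·1000/18.4 = 27.3880
BU:GU = 27.3880/55

0.4980


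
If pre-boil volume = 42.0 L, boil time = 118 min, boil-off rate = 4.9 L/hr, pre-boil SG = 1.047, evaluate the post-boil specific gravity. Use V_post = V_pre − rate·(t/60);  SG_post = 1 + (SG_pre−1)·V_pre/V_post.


V_post = 42.0 − 4.9·(118/60) = 32.3633
SG_post = 1 + (1.047 − 1)·42.0/32.3633

1.0610


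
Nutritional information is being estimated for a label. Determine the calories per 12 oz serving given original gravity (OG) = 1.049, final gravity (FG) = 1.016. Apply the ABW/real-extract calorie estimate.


ABW = (OG−FG)·131.25·0.79/FG;  °P = 259 − 259/SG (for OG→OE and FG→AE);  RE = 0.1808·OE + 0.8192·AE;  Cal = (6.9·ABW + 4·(RE−0.1))·FG·3.55
ABW = (1.049 − 1.016)·131.25·0.79/1.016 = 3.3678
OE = 259 − 259/1.049 = 12.0982 °P
AE = 259 − 259/1.016 = 4.0787 °P
RE = 0.1808·12.0982 + 0.8192·4.0787 = 5.5287 °P
Cal = (6.9·3.3678 + 4·(5.5287−0.1))·1.016·3.55

162.1345 kcal


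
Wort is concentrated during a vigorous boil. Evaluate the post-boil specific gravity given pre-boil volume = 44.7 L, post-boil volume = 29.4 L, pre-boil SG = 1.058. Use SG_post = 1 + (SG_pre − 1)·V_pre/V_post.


pts_pre = (1.058 − 1)·1000 = 58.0000
pts_post = 58.0000·44.7/29.4 = 88.1837
SG_post = 1 + 88.1837/1000

1.0882


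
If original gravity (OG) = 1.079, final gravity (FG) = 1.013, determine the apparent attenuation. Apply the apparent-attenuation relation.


AA = (OG − FG)/(OG − 1) · 100
AA = (1.079 − 1.013)/(1.079 − 1) · 100

83.5443 %


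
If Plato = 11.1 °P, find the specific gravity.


SG = 259/(259 − P)
SG = 259/(259 − 11.1)

1.0448


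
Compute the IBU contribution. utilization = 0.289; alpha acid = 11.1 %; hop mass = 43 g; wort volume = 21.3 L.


IBU = (α/100)·mass·U·1000 / V
IBU = (11.1/100)·43·0.289·1000 / 21.3

64.7604 IBU


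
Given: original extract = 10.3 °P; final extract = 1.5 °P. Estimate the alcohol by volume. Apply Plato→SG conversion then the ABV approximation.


SG = 259/(259 − P);  ABV = (OG − FG)·131.25
OG = 259/(259 − 10.3) = 1.0414
FG = 259/(259 − 1.5) = 1.0058
ABV = (1.0414 − 1.0058)·131.25

4.6712 % ABV


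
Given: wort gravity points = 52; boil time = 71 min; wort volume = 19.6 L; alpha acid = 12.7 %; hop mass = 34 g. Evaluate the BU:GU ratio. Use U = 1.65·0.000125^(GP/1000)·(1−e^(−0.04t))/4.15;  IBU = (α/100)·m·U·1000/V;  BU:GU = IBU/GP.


U = 1.65·0.000125^(52/1000)·(1−e^(−0.04·71))/4.15 = 0.2346
IBU = (12.7/100)·34·0.2346·1000/19.6 = 51.6840
BU:GU = 51.6840/52

0.9939


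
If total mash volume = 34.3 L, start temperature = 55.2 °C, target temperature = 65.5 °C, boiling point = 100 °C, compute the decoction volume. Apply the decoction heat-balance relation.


V_dec = V_total·(T_target − T_start)/(T_boil − T_start)
V_dec = 34.3·(65.5 − 55.2)/(100 − 55.2)

7.8859 L


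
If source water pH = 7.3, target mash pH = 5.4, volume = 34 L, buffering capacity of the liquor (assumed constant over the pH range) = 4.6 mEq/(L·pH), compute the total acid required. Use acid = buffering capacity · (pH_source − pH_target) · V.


acid = 4.6 · (7.3 − 5.4) · 34

297.1600 mEq


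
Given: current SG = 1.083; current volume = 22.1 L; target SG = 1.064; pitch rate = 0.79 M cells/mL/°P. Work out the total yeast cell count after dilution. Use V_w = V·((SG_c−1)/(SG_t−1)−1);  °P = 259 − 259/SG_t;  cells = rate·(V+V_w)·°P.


V_w = 22.1·((1.083−1)/(1.064−1)−1) = 6.5609
V_final = 22.1 + 6.5609 = 28.6609
°P = 259 − 259/1.064 = 15.5789
cells = 0.79·28.6609·15.5789

352.7407 billion cells


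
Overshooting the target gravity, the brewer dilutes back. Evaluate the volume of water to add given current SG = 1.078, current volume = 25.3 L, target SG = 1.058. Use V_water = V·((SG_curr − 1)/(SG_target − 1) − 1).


V_water = 25.3·((1.078 − 1)/(1.058 − 1) − 1)

8.7241 L


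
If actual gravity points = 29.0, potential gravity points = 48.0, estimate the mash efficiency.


efficiency = actual / potential × 100
efficiency = 29.0 / 48.0 × 100

60.4167 %


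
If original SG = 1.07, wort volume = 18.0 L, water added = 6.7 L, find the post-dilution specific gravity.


SG_new = 1 + (SG_old − 1)·V_old/(V_old + V_water)
pts = (1.07 − 1)·1000·18.0/(18.0 + 6.7) = 51.0121
SG_new = 1 + 51.0121/1000

1.0510


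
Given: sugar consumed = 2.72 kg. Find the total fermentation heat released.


Q = m_sugar · 590 kJ/kg
Q = 2.72 · 590

1604.8000 kJ


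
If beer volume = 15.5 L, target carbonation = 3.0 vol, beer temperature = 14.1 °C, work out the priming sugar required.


residual = 14.695·(0.01821 + 0.09011·e^(−0.04·T));  sugar = (target − residual)·4.0·V
residual = 14.695·(0.01821 + 0.09011·e^(−0.04·14.1)) = 1.0210
sugar = (3.0 − 1.0210)·4.0·15.5

122.7010 g


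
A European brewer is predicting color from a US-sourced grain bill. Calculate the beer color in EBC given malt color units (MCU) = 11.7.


SRM = 1.4922·MCU^0.6859;  EBC = SRM·1.97
SRM = 1.4922·11.7^0.6859 = 8.0630
EBC = 8.0630·1.97

15.8841 EBC


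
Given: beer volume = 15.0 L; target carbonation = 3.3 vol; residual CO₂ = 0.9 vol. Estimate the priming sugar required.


sugar = (target − residual)·4.0·V
sugar = (3.3 − 0.9)·4.0·15.0

144.0000 g


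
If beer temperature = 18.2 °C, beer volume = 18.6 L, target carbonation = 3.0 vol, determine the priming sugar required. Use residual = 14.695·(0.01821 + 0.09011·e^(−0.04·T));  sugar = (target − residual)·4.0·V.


residual = 14.695·(0.01821 + 0.09011·e^(−0.04·18.2)) = 0.9070
sugar = (3.0 − 0.9070)·4.0·18.6

155.7191 g


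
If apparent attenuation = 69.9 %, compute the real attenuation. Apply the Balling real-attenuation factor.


RA = AA · 0.8192
RA = 69.9 · 0.8192

57.2621 %


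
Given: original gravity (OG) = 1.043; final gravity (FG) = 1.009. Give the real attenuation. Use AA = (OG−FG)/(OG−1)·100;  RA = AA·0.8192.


AA = (1.043 − 1.009)/(1.043 − 1)·100 = 79.0698
RA = 79.0698·0.8192

64.7740 %


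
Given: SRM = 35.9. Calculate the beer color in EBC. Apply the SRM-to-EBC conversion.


EBC = SRM · 1.97
EBC = 35.9 · 1.97

70.7230 EBC


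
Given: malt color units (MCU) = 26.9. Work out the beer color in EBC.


SRM = 1.4922·MCU^0.6859;  EBC = SRM·1.97
SRM = 1.4922·26.9^0.6859 = 14.2723
EBC = 14.2723·1.97

28.1164 EBC


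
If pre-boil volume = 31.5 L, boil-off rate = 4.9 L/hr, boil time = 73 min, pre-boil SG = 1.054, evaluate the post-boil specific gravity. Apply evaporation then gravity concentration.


V_post = V_pre − rate·(t/60);  SG_post = 1 + (SG_pre−1)·V_pre/V_post
V_post = 31.5 − 4.9·(73/60) = 25.5383
SG_post = 1 + (1.054 − 1)·31.5/25.5383

1.0666


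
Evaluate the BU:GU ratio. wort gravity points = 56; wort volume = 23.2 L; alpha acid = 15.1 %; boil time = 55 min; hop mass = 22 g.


U = 1.65·0.000125^(GP/1000)·(1−e^(−0.04t))/4.15;  IBU = (α/100)·m·U·1000/V;  BU:GU = IBU/GP
U = 1.65·0.000125^(56/1000)·(1−e^(−0.04·55))/4.15 = 0.2137
IBU = (15.1/100)·22·0.2137·1000/23.2 = 30.6036
BU:GU = 30.6036/56

0.5465


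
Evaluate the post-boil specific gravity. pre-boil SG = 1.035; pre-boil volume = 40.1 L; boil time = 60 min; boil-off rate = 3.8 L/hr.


V_post = V_pre − rate·(t/60);  SG_post = 1 + (SG_pre−1)·V_pre/V_post
V_post = 40.1 − 3.8·(60/60) = 36.3000
SG_post = 1 + (1.035 − 1)·40.1/36.3000

1.0387


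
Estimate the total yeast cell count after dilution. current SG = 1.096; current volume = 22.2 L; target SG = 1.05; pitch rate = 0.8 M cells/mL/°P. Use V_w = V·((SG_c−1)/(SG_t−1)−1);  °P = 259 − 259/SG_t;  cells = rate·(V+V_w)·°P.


V_w = 22.2·((1.096−1)/(1.05−1)−1) = 20.4240
V_final = 22.2 + 20.4240 = 42.6240
°P = 259 − 259/1.05 = 12.3333
cells = 0.8·42.6240·12.3333

420.5568 billion cells


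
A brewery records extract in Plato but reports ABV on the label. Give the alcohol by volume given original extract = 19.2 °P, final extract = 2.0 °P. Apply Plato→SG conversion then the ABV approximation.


SG = 259/(259 − P);  ABV = (OG − FG)·131.25
OG = 259/(259 − 19.2) = 1.0801
FG = 259/(259 − 2.0) = 1.0078
ABV = (1.0801 − 1.0078)·131.25

9.4874 % ABV


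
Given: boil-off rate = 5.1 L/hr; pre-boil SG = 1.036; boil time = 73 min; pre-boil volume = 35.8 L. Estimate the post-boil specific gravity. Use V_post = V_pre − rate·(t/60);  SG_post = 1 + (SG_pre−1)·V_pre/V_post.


V_post = 35.8 − 5.1·(73/60) = 29.5950
SG_post = 1 + (1.036 − 1)·35.8/29.5950

1.0435


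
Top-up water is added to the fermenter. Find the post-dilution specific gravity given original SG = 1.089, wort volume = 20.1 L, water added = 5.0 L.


SG_new = 1 + (SG_old − 1)·V_old/(V_old + V_water)
pts = (1.089 − 1)·1000·20.1/(20.1 + 5.0) = 71.2709
SG_new = 1 + 71.2709/1000

1.0713


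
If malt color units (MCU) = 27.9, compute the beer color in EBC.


SRM = 1.4922·MCU^0.6859;  EBC = SRM·1.97
SRM = 1.4922·27.9^0.6859 = 14.6341
EBC = 14.6341·1.97

28.8292 EBC


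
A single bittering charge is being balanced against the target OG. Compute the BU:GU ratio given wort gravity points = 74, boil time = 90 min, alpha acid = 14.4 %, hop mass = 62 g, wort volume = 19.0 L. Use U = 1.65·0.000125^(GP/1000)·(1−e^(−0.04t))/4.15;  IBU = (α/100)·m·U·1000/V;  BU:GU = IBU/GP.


U = 1.65·0.000125^(74/1000)·(1−e^(−0.04·90))/4.15 = 0.1989
IBU = (14.4/100)·62·0.1989·1000/19.0 = 93.4493
BU:GU = 93.4493/74

1.2628


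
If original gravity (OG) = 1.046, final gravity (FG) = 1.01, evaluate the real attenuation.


AA = (OG−FG)/(OG−1)·100;  RA = AA·0.8192
AA = (1.046 − 1.01)/(1.046 − 1)·100 = 78.2609
RA = 78.2609·0.8192

64.1113 %


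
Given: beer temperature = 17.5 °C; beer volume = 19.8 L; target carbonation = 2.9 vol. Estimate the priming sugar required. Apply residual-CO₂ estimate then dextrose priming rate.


residual = 14.695·(0.01821 + 0.09011·e^(−0.04·T));  sugar = (target − residual)·4.0·V
residual = 14.695·(0.01821 + 0.09011·e^(−0.04·17.5)) = 0.9252
sugar = (2.9 − 0.9252)·4.0·19.8

156.4075 g


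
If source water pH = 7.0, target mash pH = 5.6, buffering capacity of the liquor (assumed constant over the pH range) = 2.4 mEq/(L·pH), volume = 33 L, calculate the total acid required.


acid = buffering capacity · (pH_source − pH_target) · V
acid = 2.4 · (7.0 − 5.6) · 33

110.8800 mEq


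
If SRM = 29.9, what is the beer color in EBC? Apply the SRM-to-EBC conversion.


EBC = SRM · 1.97
EBC = 29.9 · 1.97

58.9030 EBC


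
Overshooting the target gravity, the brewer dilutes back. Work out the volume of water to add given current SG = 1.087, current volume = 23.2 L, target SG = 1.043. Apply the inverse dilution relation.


V_water = V·((SG_curr − 1)/(SG_target − 1) − 1)
V_water = 23.2·((1.087 − 1)/(1.043 − 1) − 1)

23.7395 L


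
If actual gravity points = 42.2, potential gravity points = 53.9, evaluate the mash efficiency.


efficiency = actual / potential × 100
efficiency = 42.2 / 53.9 × 100

78.2931 %


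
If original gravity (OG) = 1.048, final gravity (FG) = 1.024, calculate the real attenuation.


AA = (OG−FG)/(OG−1)·100;  RA = AA·0.8192
AA = (1.048 − 1.024)/(1.048 − 1)·100 = 50.0000
RA = 50.0000·0.8192

40.9600 %


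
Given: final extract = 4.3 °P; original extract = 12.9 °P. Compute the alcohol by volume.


SG = 259/(259 − P);  ABV = (OG − FG)·131.25
OG = 259/(259 − 12.9) = 1.0524
FG = 259/(259 − 4.3) = 1.0169
ABV = (1.0524 − 1.0169)·131.25

4.6640 % ABV


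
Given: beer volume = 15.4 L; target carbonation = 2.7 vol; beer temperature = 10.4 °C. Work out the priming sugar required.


residual = 14.695·(0.01821 + 0.09011·e^(−0.04·T));  sugar = (target − residual)·4.0·V
residual = 14.695·(0.01821 + 0.09011·e^(−0.04·10.4)) = 1.1411
sugar = (2.7 − 1.1411)·4.0·15.4

96.0269 g


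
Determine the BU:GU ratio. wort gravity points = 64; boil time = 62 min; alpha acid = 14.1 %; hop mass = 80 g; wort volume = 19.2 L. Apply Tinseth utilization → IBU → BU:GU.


U = 1.65·0.000125^(GP/1000)·(1−e^(−0.04t))/4.15;  IBU = (α/100)·m·U·1000/V;  BU:GU = IBU/GP
U = 1.65·0.000125^(64/1000)·(1−e^(−0.04·62))/4.15 = 0.2050
IBU = (14.1/100)·80·0.2050·1000/19.2 = 120.4102
BU:GU = 120.4102/64

1.8814


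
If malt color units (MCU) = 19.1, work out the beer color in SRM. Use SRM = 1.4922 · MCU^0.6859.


SRM = 1.4922 · 19.1^0.6859

11.2846 SRM


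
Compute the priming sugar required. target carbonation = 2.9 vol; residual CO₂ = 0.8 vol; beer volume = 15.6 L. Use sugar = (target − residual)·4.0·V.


sugar = (2.9 − 0.8)·4.0·15.6

131.0400 g


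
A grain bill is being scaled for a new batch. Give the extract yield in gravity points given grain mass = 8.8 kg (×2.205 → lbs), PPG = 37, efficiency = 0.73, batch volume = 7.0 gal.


points = lbs × PPG × eff / vol
lbs = 8.8 × 2.205 = 19.4040
points = 19.4040 × 37 × 0.73 / 7.0

74.8717 points


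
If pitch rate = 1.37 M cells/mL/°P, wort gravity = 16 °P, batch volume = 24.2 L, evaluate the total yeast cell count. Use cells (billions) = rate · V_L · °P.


cells = 1.37 · 24.2 · 16

530.4640 billion cells


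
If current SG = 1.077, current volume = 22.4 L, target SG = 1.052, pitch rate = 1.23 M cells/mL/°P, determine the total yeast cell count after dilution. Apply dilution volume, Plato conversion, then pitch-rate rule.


V_w = V·((SG_c−1)/(SG_t−1)−1);  °P = 259 − 259/SG_t;  cells = rate·(V+V_w)·°P
V_w = 22.4·((1.077−1)/(1.052−1)−1) = 10.7692
V_final = 22.4 + 10.7692 = 33.1692
°P = 259 − 259/1.052 = 12.8023
cells = 1.23·33.1692·12.8023

522.3094 billion cells


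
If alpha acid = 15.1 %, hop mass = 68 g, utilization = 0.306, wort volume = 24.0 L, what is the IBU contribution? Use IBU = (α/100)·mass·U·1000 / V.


IBU = (15.1/100)·68·0.306·1000 / 24.0

130.9170 IBU


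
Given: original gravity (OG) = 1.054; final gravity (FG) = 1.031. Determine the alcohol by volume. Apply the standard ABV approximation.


ABV = (OG − FG) · 131.25
ABV = (1.054 − 1.031) · 131.25

3.0188 % ABV


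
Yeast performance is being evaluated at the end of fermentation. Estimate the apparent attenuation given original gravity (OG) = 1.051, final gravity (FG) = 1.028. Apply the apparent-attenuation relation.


AA = (OG − FG)/(OG − 1) · 100
AA = (1.051 − 1.028)/(1.051 − 1) · 100

45.0980 %


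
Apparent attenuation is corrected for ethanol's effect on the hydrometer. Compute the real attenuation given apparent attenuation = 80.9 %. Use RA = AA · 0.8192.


RA = 80.9 · 0.8192

66.2733 %


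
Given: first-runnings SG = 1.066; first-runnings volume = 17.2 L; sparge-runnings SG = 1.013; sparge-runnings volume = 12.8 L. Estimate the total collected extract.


total = Σ (SG_i − 1)·1000·V_i
first = (1.066 − 1)·1000·17.2 = 1135.2000
sparge = (1.013 − 1)·1000·12.8 = 166.4000
total = 1135.2000 + 166.4000

1301.6000 gravity·L


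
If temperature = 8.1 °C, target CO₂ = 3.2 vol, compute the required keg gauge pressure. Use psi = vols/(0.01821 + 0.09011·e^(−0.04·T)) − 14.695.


psi = 3.2/(0.01821 + 0.09011·e^(−0.04·8.1)) − 14.695

23.6826 psi


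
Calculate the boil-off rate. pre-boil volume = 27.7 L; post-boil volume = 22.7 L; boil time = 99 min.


rate = (V_pre − V_post) / (t_min/60)
rate = (27.7 − 22.7) / (99/60)

3.0303 L/hr


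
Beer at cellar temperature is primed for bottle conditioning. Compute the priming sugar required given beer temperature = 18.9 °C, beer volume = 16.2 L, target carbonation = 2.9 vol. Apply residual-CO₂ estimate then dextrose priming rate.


residual = 14.695·(0.01821 + 0.09011·e^(−0.04·T));  sugar = (target − residual)·4.0·V
residual = 14.695·(0.01821 + 0.09011·e^(−0.04·18.9)) = 0.8893
sugar = (2.9 − 0.8893)·4.0·16.2

130.2904 g


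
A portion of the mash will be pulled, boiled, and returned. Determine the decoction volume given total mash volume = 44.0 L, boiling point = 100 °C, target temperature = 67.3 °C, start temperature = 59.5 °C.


V_dec = V_total·(T_target − T_start)/(T_boil − T_start)
V_dec = 44.0·(67.3 − 59.5)/(100 − 59.5)

8.4741 L


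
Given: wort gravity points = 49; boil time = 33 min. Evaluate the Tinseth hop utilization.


U = 1.65·0.000125^(GP/1000) · (1 − e^(−0.04·t))/4.15
bigness = 1.65·0.000125^(49/1000) = 1.0623
boil_factor = (1 − e^(−0.04·33))/4.15 = 0.1766
U = 1.0623 · 0.1766

0.1876
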